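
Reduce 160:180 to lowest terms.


GCD(160, 180) = 20
160/20 : 180/20
= 8:9

8:9


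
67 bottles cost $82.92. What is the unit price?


Unit rate = total / quantity
= 82.92 / 67
= $1.24 per unit

$1.24 per unit


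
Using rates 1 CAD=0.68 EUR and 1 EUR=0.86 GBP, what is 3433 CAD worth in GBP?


Step 1: 3433 CAD × 0.68 = 2334.44 EUR
Step 2: 2334.44 EUR × 0.86 = 2007.62 GBP
Implied rate CAD→GBP = 0.68 × 0.86 = 0.5848
= 2007.62 GBP

2007.62 GBP


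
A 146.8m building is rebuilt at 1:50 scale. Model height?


Model size = real / scale
= 146.8 / 50
= 2.9360 m

2.9360 m


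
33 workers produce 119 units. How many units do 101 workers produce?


Direct proportion: y/x = constant
k = 119/33 ≈ 3.6061
y₂ = k × 101 = 119 × 101 / 33 = 12019/33
≈ 364.21

364.21


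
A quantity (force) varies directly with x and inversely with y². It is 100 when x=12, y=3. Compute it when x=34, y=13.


z = k·x/y²
Solve for k using the known point: k = z·y²/x = 100×9/12 = 900/12 = 75.0000
Now evaluate at x=34, y=13:
z = k × 34 / 169 = (900 × 34) / (12 × 169) = 30600/2028
≈ 15.0888

15.0888


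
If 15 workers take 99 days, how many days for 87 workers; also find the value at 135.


Inverse proportion: x × y = constant
k = 15 × 99 = 1485
At x=87: k/87 = 17.07
At x=135: k/135 = 11.00
= 17.07 and 11.00

17.07 and 11.00


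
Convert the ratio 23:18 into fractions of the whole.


Total parts = 23 + 18 = 41
First part: 23/41 = 23/41
Second part: 18/41 = 18/41
= 23/41 and 18/41

23/41 and 18/41


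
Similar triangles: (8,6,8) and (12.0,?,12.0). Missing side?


Scale factor = 12.0/8 = 1.5
Missing side = 6 × 1.5
= 9.0

9.0


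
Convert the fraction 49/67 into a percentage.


Percentage = (part / whole) × 100
= (49 / 67) × 100
≈ 73.13%

73.13%


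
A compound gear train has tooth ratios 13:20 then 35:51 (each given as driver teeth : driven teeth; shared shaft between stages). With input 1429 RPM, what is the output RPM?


Stage 1: RPM_B = RPM_A × t_A/t_B = 1429 × 13/20 = 18577/20 = 928.85
B and C share a shaft → RPM_C = RPM_B
Stage 2: RPM_D = RPM_C × t_C/t_D = RPM_A × (t_A×t_C)/(t_B×t_D)
Overall ratio = (13×35)/(20×51) = 455/1020
RPM_D = 1429 × 455/1020 = 650195/1020
≈ 637.45 RPM

637.45 RPM


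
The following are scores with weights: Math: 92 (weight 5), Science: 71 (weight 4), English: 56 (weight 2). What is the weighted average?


Numerator = 92×5 + 71×4 + 56×2
= 460 + 284 + 112
= 856
Total weight = 11
Weighted avg = 856/11
= 77.82

77.82


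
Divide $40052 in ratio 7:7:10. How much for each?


Total parts = 7 + 7 + 10 = 24
Part 1: 40052 × 7/24 = 11681.83
Part 2: 40052 × 7/24 = 11681.83
Part 3: 40052 × 10/24 = 16688.33
= Part 1: $11681.83, Part 2: $11681.83, Part 3: $16688.33

Part 1: $11681.83, Part 2: $11681.83, Part 3: $16688.33


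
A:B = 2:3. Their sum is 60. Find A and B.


Let A = 2k, B = 3k.
2k + 3k = 60
5k = 60 → k = 60/5 = 12
A = 2×12 = 24, B = 3×12 = 36
= A = 24, B = 36

A = 24, B = 36


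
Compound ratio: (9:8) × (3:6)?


Compound ratio = (9×3) : (8×6)
= 27:48
GCD = 3
= 9:16

9:16


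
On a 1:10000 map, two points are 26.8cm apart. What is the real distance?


Real distance = map distance × scale
= 26.8cm × 10000
= 268000 cm = 2680.0 m
= 2.680 km

2.680 km


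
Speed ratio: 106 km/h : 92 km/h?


Ratio = 106:92
GCD = 2
Simplified = 53:46
Time ratio (same distance) = 46:53
Speed ratio = 53:46

53:46


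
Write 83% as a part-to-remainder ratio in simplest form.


83% means 83 parts out of 100; remainder = 17
Part : remainder = 83:17
GCD = 1
= 83:17

83:17


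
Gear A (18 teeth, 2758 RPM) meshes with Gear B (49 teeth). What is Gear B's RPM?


Gear ratio = 18:49 = 18:49
RPM_B = RPM_A × (teeth_A / teeth_B)
= 2758 × (18/49)
= 1013.1 RPM

1013.1 RPM


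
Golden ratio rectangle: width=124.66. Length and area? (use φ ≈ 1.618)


φ = (1 + √5) / 2 ≈ 1.618
Length = width × φ = 124.66 × 1.618 = 201.69988
≈ 201.70
Area = width × length = 124.66 × 201.69988 = 25143.9070408 ≈ 25143.91
= Length: 201.70, Area: 25143.91

Length: 201.70, Area: 25143.91


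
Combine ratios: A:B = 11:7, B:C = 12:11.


Match B: multiply A:B by 12 → 132:84
Multiply B:C by 7 → 84:77
Combined: 132:84:77
GCD = 1
= 132:84:77

132:84:77


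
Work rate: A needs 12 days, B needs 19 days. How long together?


Rate of A = 1/12 per day
Rate of B = 1/19 per day
Combined rate = 1/12 + 1/19 = 31/228 ≈ 0.1360 per day
Days = 1 / combined rate = 228/31
≈ 7.35 days

7.35 days


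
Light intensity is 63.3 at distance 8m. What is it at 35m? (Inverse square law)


I₁d₁² = I₂d₂²
I₂ = I₁ × (d₁/d₂)²
= 63.3 × (8/35)²
= 63.3 × 64/1225
= 4051.2/1225
≈ 3.3071

3.3071


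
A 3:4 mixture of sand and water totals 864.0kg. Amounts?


Total parts = 3 + 4 = 7
sand: 864.0 × 3/7 = 370.3kg
water: 864.0 × 4/7 = 493.7kg
= 370.3kg and 493.7kg

370.3kg and 493.7kg


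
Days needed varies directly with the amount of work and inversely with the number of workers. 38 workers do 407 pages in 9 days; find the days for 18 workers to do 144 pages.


Days ∝ work / workers, so d₂ = d₁ × (m₁/m₂) × (w₂/w₁)
Workers factor (inverse): 38/18 ≈ 2.1111
Work factor (direct): 144/407 ≈ 0.3538
d₂ = 9 × 38/18 × 144/407 = (9 × 38 × 144) / (18 × 407) = 49248/7326
≈ 6.72 days

6.72 days


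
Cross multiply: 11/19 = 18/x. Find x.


Cross multiply: 11 × x = 19 × 18
11x = 342
x = 342 / 11
= 31.09

31.09


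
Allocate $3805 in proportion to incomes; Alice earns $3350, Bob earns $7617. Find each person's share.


Total income = 3350 + 7617 = $10967
Alice: $3805 × 3350/10967 = $1162.28
Bob: $3805 × 7617/10967 = $2642.72
= Alice: $1162.28, Bob: $2642.72

Alice: $1162.28, Bob: $2642.72


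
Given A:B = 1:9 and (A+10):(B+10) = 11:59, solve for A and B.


Let A = 1k, B = 9k.
(1k + 10) / (9k + 10) = 11/59
Cross-multiply: 59(1k + 10) = 11(9k + 10)
59k + 590 = 99k + 110
59k - 99k = 110 - 590
-40k = -480
k = -480/-40 = 12
A = 1×12 = 12, B = 9×12 = 108
= A = 12, B = 108

A = 12, B = 108


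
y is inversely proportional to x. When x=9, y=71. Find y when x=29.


Inverse proportion: x × y = constant
k = 9 × 71 = 639
y₂ = k / 29 = 639 / 29
= 22.03

22.03


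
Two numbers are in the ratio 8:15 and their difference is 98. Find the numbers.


Let A = 8k, B = 15k.
15k - 8k = 98
7k = 98 → k = 98/7 = 14
A = 8×14 = 112, B = 15×14 = 210
= A = 112, B = 210

A = 112, B = 210


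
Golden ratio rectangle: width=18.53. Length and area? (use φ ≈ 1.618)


φ = (1 + √5) / 2 ≈ 1.618
Length = width × φ = 18.53 × 1.618 = 29.98154
≈ 29.98
Area = width × length = 18.53 × 29.98154 = 555.5579362 ≈ 555.56
= Length: 29.98, Area: 555.56

Length: 29.98, Area: 555.56


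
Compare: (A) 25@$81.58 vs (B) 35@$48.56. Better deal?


Deal A: $81.58/25 = $3.2632/unit
Deal B: $48.56/35 = $1.3874/unit
B is cheaper per unit
= Deal B

Deal B


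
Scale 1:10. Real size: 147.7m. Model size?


Model size = real / scale
= 147.7 / 10
= 14.7700 m

14.7700 m


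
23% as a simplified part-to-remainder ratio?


23% means 23 parts out of 100; remainder = 77
Part : remainder = 23:77
GCD = 1
= 23:77

23:77


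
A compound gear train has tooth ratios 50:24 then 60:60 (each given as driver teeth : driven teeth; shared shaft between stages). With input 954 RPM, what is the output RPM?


Stage 1: RPM_B = RPM_A × t_A/t_B = 954 × 50/24 = 47700/24 = 1987.50
B and C share a shaft → RPM_C = RPM_B
Stage 2: RPM_D = RPM_C × t_C/t_D = RPM_A × (t_A×t_C)/(t_B×t_D)
Overall ratio = (50×60)/(24×60) = 3000/1440
RPM_D = 954 × 3000/1440 = 2862000/1440
= 1987.50 RPM

1987.50 RPM


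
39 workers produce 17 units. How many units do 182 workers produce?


Direct proportion: y/x = constant
k = 17/39 ≈ 0.4359
y₂ = k × 182 = 17 × 182 / 39 = 3094/39
≈ 79.33

79.33


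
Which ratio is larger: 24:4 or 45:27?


24/4 = 6.0000
45/27 = 1.6667
6.0000 > 1.6667, so 24:4 is greater
= 24:4

24:4


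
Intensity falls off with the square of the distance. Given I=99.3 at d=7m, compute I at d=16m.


I₁d₁² = I₂d₂²
I₂ = I₁ × (d₁/d₂)²
= 99.3 × (7/16)²
= 99.3 × 49/256
= 4865.7/256
≈ 19.0066

19.0066


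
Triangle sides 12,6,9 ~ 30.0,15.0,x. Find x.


Scale factor = 30.0/12 = 2.5
Missing side = 9 × 2.5
= 22.5

22.5


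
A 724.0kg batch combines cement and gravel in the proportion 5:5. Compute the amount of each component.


Total parts = 5 + 5 = 10
cement: 724.0 × 5/10 = 362.0kg
gravel: 724.0 × 5/10 = 362.0kg
= 362.0kg and 362.0kg

362.0kg and 362.0kg


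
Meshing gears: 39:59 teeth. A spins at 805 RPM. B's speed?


Gear ratio = 39:59 = 39:59
RPM_B = RPM_A × (teeth_A / teeth_B)
= 805 × (39/59)
= 532.1 RPM

532.1 RPM


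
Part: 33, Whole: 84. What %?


Percentage = (part / whole) × 100
= (33 / 84) × 100
≈ 39.29%

39.29%


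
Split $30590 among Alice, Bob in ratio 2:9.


Total parts = 2 + 9 = 11
Alice: 30590 × 2/11 = 5561.82
Bob: 30590 × 9/11 = 25028.18
= Alice: $5561.82, Bob: $25028.18

Alice: $5561.82, Bob: $25028.18


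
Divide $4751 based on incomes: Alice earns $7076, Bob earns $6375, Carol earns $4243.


Total income = 7076 + 6375 + 4243 = $17694
Alice: $4751 × 7076/17694 = $1899.97
Bob: $4751 × 6375/17694 = $1711.75
Carol: $4751 × 4243/17694 = $1139.28
= Alice: $1899.97, Bob: $1711.75, Carol: $1139.28

Alice: $1899.97, Bob: $1711.75, Carol: $1139.28


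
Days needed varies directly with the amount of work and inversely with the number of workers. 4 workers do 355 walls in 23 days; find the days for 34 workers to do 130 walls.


Days ∝ work / workers, so d₂ = d₁ × (m₁/m₂) × (w₂/w₁)
Workers factor (inverse): 4/34 ≈ 0.1176
Work factor (direct): 130/355 ≈ 0.3662
d₂ = 23 × 4/34 × 130/355 = (23 × 4 × 130) / (34 × 355) = 11960/12070
≈ 0.99 days

0.99 days


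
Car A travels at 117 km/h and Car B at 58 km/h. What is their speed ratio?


Ratio = 117:58
GCD = 1
Simplified = 117:58
Time ratio (same distance) = 58:117
Speed ratio = 117:58

117:58


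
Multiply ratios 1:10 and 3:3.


Compound ratio = (1×3) : (10×3)
= 3:30
GCD = 3
= 1:10

1:10


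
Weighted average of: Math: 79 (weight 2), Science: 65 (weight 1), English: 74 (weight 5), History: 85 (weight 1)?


Numerator = 79×2 + 65×1 + 74×5 + 85×1
= 158 + 65 + 370 + 85
= 678
Total weight = 9
Weighted avg = 678/9
= 75.33

75.33


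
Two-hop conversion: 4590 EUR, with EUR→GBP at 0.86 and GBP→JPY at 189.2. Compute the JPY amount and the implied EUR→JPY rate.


Step 1: 4590 EUR × 0.86 = 3947.40 GBP
Step 2: 3947.40 GBP × 189.2 = 746848.08 JPY
Implied rate EUR→JPY = 0.86 × 189.2 = 162.7120
= 746848.08 JPY; implied rate 162.7120 JPY/EUR

746848.08 JPY; implied rate 162.7120 JPY/EUR


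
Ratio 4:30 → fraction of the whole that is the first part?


Total parts = 4 + 30 = 34
First part: 4/34 = 2/17
= 2/17

2/17


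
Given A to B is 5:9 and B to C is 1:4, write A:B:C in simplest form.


Match B: multiply A:B by 1 → 5:9
Multiply B:C by 9 → 9:36
Combined: 5:9:36
GCD = 1
= 5:9:36

5:9:36


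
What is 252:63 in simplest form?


GCD(252, 63) = 63
252/63 : 63/63
= 4:1

4:1


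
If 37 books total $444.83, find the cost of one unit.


Unit rate = total / quantity
= 444.83 / 37
= $12.02 per unit

$12.02 per unit


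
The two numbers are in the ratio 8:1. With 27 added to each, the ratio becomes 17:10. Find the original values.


Let A = 8k, B = 1k.
(8k + 27) / (1k + 27) = 17/10
Cross-multiply: 10(8k + 27) = 17(1k + 27)
80k + 270 = 17k + 459
80k - 17k = 459 - 270
63k = 189
k = 189/63 = 3
A = 8×3 = 24, B = 1×3 = 3
= A = 24, B = 3

A = 24, B = 3


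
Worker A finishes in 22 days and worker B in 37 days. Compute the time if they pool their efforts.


Rate of A = 1/22 per day
Rate of B = 1/37 per day
Combined rate = 1/22 + 1/37 = 59/814 ≈ 0.0725 per day
Days = 1 / combined rate = 814/59
≈ 13.80 days

13.80 days


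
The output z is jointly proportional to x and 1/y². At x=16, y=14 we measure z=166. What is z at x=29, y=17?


z = k·x/y²
Solve for k using the known point: k = z·y²/x = 166×196/16 = 32536/16 = 2033.5000
Now evaluate at x=29, y=17:
z = k × 29 / 289 = (32536 × 29) / (16 × 289) = 943544/4624
≈ 204.0536

204.0536


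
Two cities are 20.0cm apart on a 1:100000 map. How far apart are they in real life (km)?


Real distance = map distance × scale
= 20.0cm × 100000
= 2000000 cm = 20000.0 m
= 20.000 km

20.000 km


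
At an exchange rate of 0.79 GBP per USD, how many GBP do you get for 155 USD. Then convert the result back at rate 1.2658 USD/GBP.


Amount × rate = 155 × 0.79 = 122.45 GBP
Round-trip: 122.45 × 1.2658 = 155.00 USD
= 122.45 GBP, then 155.00 USD

122.45 GBP, then 155.00 USD


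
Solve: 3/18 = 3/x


Cross multiply: 3 × x = 18 × 3
3x = 54
x = 54 / 3
= 18.00

18.00


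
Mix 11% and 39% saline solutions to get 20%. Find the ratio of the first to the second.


Let x parts of 11% mix with y parts of 39%.
11x + 39y = 20(x + y)
11x + 39y = 20x + 20y
x(11 - 20) = y(20 - 39)
x/y = (39 - 20)/(20 - 11) = 19/9
Simplify: 19:9
= 19:9

19:9


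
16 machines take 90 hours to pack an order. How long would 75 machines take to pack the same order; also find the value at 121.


Inverse proportion: x × y = constant
k = 16 × 90 = 1440
At x=75: k/75 = 19.20
At x=121: k/121 = 11.90
= 19.20 and 11.90

19.20 and 11.90


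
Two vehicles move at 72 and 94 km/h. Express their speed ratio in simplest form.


Ratio = 72:94
GCD = 2
Simplified = 36:47
Time ratio (same distance) = 47:36
Speed ratio = 36:47

36:47


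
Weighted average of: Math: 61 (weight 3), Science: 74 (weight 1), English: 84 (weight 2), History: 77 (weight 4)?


Numerator = 61×3 + 74×1 + 84×2 + 77×4
= 183 + 74 + 168 + 308
= 733
Total weight = 10
Weighted avg = 733/10
= 73.30

73.30


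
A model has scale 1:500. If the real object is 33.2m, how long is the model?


Model size = real / scale
= 33.2 / 500
= 0.0664 m

0.0664 m


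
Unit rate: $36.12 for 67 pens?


Unit rate = total / quantity
= 36.12 / 67
= $0.54 per unit

$0.54 per unit


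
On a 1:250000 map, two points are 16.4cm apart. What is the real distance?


Real distance = map distance × scale
= 16.4cm × 250000
= 4100000 cm = 41000.0 m
= 41.000 km

41.000 km


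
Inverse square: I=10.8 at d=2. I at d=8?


I₁d₁² = I₂d₂²
I₂ = I₁ × (d₁/d₂)²
= 10.8 × (2/8)²
= 10.8 × 4/64
= 43.2/64
= 0.6750

0.6750


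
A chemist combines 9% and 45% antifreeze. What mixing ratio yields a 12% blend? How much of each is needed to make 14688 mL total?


Let x parts of 9% mix with y parts of 45%.
9x + 45y = 12(x + y)
9x + 45y = 12x + 12y
x(9 - 12) = y(12 - 45)
x/y = (45 - 12)/(12 - 9) = 33/3
Simplify: 11:1
Total parts = 12; one part = 14688/12 = 1224.00 mL
9% solution: 11×1224.00 = 13464.00 mL
45% solution: 1×1224.00 = 1224.00 mL
= ratio 11:1; 13464.00 mL and 1224.00 mL

ratio 11:1; 13464.00 mL and 1224.00 mL


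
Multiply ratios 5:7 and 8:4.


Compound ratio = (5×8) : (7×4)
= 40:28
GCD = 4
= 10:7

10:7


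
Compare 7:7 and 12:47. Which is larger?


7/7 = 1.0000
12/47 = 0.2553
1.0000 > 0.2553, so 7:7 is greater
= 7:7

7:7


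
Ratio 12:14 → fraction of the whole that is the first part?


Total parts = 12 + 14 = 26
First part: 12/26 = 6/13
= 6/13

6/13


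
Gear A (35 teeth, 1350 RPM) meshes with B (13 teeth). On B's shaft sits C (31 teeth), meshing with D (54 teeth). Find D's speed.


Stage 1: RPM_B = RPM_A × t_A/t_B = 1350 × 35/13 = 47250/13 ≈ 3634.62
B and C share a shaft → RPM_C = RPM_B
Stage 2: RPM_D = RPM_C × t_C/t_D = RPM_A × (t_A×t_C)/(t_B×t_D)
Overall ratio = (35×31)/(13×54) = 1085/702
RPM_D = 1350 × 1085/702 = 1464750/702
≈ 2086.54 RPM

2086.54 RPM


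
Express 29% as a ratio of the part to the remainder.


29% means 29 parts out of 100; remainder = 71
Part : remainder = 29:71
GCD = 1
= 29:71

29:71


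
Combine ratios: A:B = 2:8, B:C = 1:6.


Match B: multiply A:B by 1 → 2:8
Multiply B:C by 8 → 8:48
Combined: 2:8:48
GCD = 2
= 1:4:24

1:4:24


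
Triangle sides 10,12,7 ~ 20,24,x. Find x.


Scale factor = 20/10 = 2
Missing side = 7 × 2
= 14.0

14.0


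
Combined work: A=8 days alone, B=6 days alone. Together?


Rate of A = 1/8 per day
Rate of B = 1/6 per day
Combined rate = 1/8 + 1/6 = 14/48 ≈ 0.2917 per day
Days = 1 / combined rate = 48/14
≈ 3.43 days

3.43 days


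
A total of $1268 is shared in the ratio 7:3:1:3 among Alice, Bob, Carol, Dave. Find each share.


Total parts = 7 + 3 + 1 + 3 = 14
Alice: 1268 × 7/14 = 634.00
Bob: 1268 × 3/14 = 271.71
Carol: 1268 × 1/14 = 90.57
Dave: 1268 × 3/14 = 271.71
= Alice: $634.00, Bob: $271.71, Carol: $90.57, Dave: $271.71

Alice: $634.00, Bob: $271.71, Carol: $90.57, Dave: $271.71


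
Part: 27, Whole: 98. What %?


Percentage = (part / whole) × 100
= (27 / 98) × 100
≈ 27.55%

27.55%


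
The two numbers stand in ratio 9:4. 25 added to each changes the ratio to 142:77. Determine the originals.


Let A = 9k, B = 4k.
(9k + 25) / (4k + 25) = 142/77
Cross-multiply: 77(9k + 25) = 142(4k + 25)
693k + 1925 = 568k + 3550
693k - 568k = 3550 - 1925
125k = 1625
k = 1625/125 = 13
A = 9×13 = 117, B = 4×13 = 52
= A = 117, B = 52

A = 117, B = 52


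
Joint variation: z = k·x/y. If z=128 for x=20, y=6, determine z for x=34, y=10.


z = k·x/y
Solve for k using the known point: k = z·y/x = 128×6/20 = 768/20 = 38.4000
Now evaluate at x=34, y=10:
z = k × 34 / 10 = (768 × 34) / (20 × 10) = 26112/200
= 130.5600

130.5600


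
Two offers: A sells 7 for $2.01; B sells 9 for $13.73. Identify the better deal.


Deal A: $2.01/7 = $0.2871/unit
Deal B: $13.73/9 = $1.5256/unit
A is cheaper per unit
= Deal A

Deal A


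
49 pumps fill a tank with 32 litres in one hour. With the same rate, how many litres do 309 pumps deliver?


Direct proportion: y/x = constant
k = 32/49 ≈ 0.6531
y₂ = k × 309 = 32 × 309 / 49 = 9888/49
≈ 201.80

201.80


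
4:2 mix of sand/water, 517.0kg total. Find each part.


Total parts = 4 + 2 = 6
sand: 517.0 × 4/6 = 344.7kg
water: 517.0 × 2/6 = 172.3kg
= 344.7kg and 172.3kg

344.7kg and 172.3kg


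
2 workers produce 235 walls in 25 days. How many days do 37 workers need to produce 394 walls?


Days ∝ work / workers, so d₂ = d₁ × (m₁/m₂) × (w₂/w₁)
Workers factor (inverse): 2/37 ≈ 0.0541
Work factor (direct): 394/235 ≈ 1.6766
d₂ = 25 × 2/37 × 394/235 = (25 × 2 × 394) / (37 × 235) = 19700/8695
≈ 2.27 days

2.27 days


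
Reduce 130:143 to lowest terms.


GCD(130, 143) = 13
130/13 : 143/13
= 10:11

10:11


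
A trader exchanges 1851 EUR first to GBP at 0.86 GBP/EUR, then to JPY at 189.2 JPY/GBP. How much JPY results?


Step 1: 1851 EUR × 0.86 = 1591.86 GBP
Step 2: 1591.86 GBP × 189.2 = 301179.91 JPY
Implied rate EUR→JPY = 0.86 × 189.2 = 162.7120
= 301179.91 JPY

301179.91 JPY


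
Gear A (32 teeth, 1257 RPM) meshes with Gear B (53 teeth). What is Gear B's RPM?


Gear ratio = 32:53 = 32:53
RPM_B = RPM_A × (teeth_A / teeth_B)
= 1257 × (32/53)
= 758.9 RPM

758.9 RPM


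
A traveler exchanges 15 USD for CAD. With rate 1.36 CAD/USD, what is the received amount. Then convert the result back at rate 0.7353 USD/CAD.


Amount × rate = 15 × 1.36 = 20.40 CAD
Round-trip: 20.40 × 0.7353 = 15.00 USD
= 20.40 CAD, then 15.00 USD

20.40 CAD, then 15.00 USD


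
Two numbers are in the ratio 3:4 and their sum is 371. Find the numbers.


Let A = 3k, B = 4k.
3k + 4k = 371
7k = 371 → k = 371/7 = 53
A = 3×53 = 159, B = 4×53 = 212
= A = 159, B = 212

A = 159, B = 212


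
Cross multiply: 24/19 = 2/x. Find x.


Cross multiply: 24 × x = 19 × 2
24x = 38
x = 38 / 24
= 1.58

1.58


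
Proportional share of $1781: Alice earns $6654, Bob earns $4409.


Total income = 6654 + 4409 = $11063
Alice: $1781 × 6654/11063 = $1071.21
Bob: $1781 × 4409/11063 = $709.79
= Alice: $1071.21, Bob: $709.79

Alice: $1071.21, Bob: $709.79


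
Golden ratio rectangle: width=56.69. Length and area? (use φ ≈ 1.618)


φ = (1 + √5) / 2 ≈ 1.618
Length = width × φ = 56.69 × 1.618 = 91.72442
≈ 91.72
Area = width × length = 56.69 × 91.72442 = 5199.8573698 ≈ 5199.86
= Length: 91.72, Area: 5199.86

Length: 91.72, Area: 5199.86


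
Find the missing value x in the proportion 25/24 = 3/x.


Cross multiply: 25 × x = 24 × 3
25x = 72
x = 72 / 25
= 2.88

2.88


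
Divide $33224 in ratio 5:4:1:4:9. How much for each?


Total parts = 5 + 4 + 1 + 4 + 9 = 23
Part 1: 33224 × 5/23 = 7222.61
Part 2: 33224 × 4/23 = 5778.09
Part 3: 33224 × 1/23 = 1444.52
Part 4: 33224 × 4/23 = 5778.09
Part 5: 33224 × 9/23 = 13000.70
= Part 1: $7222.61, Part 2: $5778.09, Part 3: $1444.52, Part 4: $5778.09, Part 5: $13000.70

Part 1: $7222.61, Part 2: $5778.09, Part 3: $1444.52, Part 4: $5778.09, Part 5: $13000.70


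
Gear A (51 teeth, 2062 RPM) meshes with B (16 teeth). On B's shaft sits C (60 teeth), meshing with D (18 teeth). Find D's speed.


Stage 1: RPM_B = RPM_A × t_A/t_B = 2062 × 51/16 = 105162/16 ≈ 6572.63
B and C share a shaft → RPM_C = RPM_B
Stage 2: RPM_D = RPM_C × t_C/t_D = RPM_A × (t_A×t_C)/(t_B×t_D)
Overall ratio = (51×60)/(16×18) = 3060/288
RPM_D = 2062 × 3060/288 = 6309720/288
= 21908.75 RPM

21908.75 RPM


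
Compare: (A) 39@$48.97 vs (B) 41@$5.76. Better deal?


Deal A: $48.97/39 = $1.2556/unit
Deal B: $5.76/41 = $0.1405/unit
B is cheaper per unit
= Deal B

Deal B


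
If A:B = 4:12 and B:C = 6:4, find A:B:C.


Match B: multiply A:B by 6 → 24:72
Multiply B:C by 12 → 72:48
Combined: 24:72:48
GCD = 24
= 1:3:2

1:3:2


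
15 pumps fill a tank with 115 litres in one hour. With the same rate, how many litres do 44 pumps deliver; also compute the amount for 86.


Direct proportion: y/x = constant
k = 115/15 ≈ 7.6667
y at x=44: k × 44 = 115 × 44 / 15 = 5060/15 ≈ 337.33
y at x=86: k × 86 = 115 × 86 / 15 = 9890/15 ≈ 659.33
= 337.33 and 659.33

337.33 and 659.33


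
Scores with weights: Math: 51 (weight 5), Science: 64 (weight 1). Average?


Numerator = 51×5 + 64×1
= 255 + 64
= 319
Total weight = 6
Weighted avg = 319/6
= 53.17

53.17


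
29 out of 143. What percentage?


Percentage = (part / whole) × 100
= (29 / 143) × 100
≈ 20.28%

20.28%


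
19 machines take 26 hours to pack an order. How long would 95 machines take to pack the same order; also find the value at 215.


Inverse proportion: x × y = constant
k = 19 × 26 = 494
At x=95: k/95 = 5.20
At x=215: k/215 = 2.30
= 5.20 and 2.30

5.20 and 2.30


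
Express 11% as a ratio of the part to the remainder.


11% means 11 parts out of 100; remainder = 89
Part : remainder = 11:89
GCD = 1
= 11:89

11:89


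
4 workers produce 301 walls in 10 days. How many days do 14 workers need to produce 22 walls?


Days ∝ work / workers, so d₂ = d₁ × (m₁/m₂) × (w₂/w₁)
Workers factor (inverse): 4/14 ≈ 0.2857
Work factor (direct): 22/301 ≈ 0.0731
d₂ = 10 × 4/14 × 22/301 = (10 × 4 × 22) / (14 × 301) = 880/4214
≈ 0.21 days

0.21 days


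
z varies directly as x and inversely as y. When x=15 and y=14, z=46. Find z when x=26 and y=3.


z = k·x/y
Solve for k using the known point: k = z·y/x = 46×14/15 = 644/15 ≈ 42.9333
Now evaluate at x=26, y=3:
z = k × 26 / 3 = (644 × 26) / (15 × 3) = 16744/45
≈ 372.0889

372.0889


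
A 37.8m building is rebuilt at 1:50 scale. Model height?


Model size = real / scale
= 37.8 / 50
= 0.7560 m

0.7560 m


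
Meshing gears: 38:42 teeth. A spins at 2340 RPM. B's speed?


Gear ratio = 38:42 = 19:21
RPM_B = RPM_A × (teeth_A / teeth_B)
= 2340 × (38/42)
= 2117.1 RPM

2117.1 RPM


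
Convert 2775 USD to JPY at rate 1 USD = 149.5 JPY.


Amount × rate = 2775 × 149.5
= 414862.50 JPY

414862.50 JPY


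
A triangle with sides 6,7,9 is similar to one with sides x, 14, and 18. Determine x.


Scale factor = 14/7 = 2
Missing side = 6 × 2
= 12.0

12.0


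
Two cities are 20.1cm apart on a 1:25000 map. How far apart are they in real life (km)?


Real distance = map distance × scale
= 20.1cm × 25000
= 502500 cm = 5025.0 m
= 5.025 km

5.025 km


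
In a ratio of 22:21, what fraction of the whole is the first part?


Total parts = 22 + 21 = 43
First part: 22/43 = 22/43
= 22/43

22/43


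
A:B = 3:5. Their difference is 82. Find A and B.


Let A = 3k, B = 5k.
5k - 3k = 82
2k = 82 → k = 82/2 = 41
A = 3×41 = 123, B = 5×41 = 205
= A = 123, B = 205

A = 123, B = 205


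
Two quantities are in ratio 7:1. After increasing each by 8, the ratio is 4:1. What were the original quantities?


Let A = 7k, B = 1k.
(7k + 8) / (1k + 8) = 4/1
Cross-multiply: 1(7k + 8) = 4(1k + 8)
7k + 8 = 4k + 32
7k - 4k = 32 - 8
3k = 24
k = 24/3 = 8
A = 7×8 = 56, B = 1×8 = 8
= A = 56, B = 8

A = 56, B = 8


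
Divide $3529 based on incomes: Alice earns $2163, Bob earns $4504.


Total income = 2163 + 4504 = $6667
Alice: $3529 × 2163/6667 = $1144.93
Bob: $3529 × 4504/6667 = $2384.07
= Alice: $1144.93, Bob: $2384.07

Alice: $1144.93, Bob: $2384.07


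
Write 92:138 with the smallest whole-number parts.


GCD(92, 138) = 46
92/46 : 138/46
= 2:3

2:3


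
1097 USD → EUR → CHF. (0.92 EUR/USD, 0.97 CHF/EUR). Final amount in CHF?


Step 1: 1097 USD × 0.92 = 1009.24 EUR
Step 2: 1009.24 EUR × 0.97 = 978.96 CHF
Implied rate USD→CHF = 0.92 × 0.97 = 0.8924
= 978.96 CHF

978.96 CHF


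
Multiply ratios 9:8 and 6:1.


Compound ratio = (9×6) : (8×1)
= 54:8
GCD = 2
= 27:4

27:4


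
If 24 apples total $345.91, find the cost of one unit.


Unit rate = total / quantity
= 345.91 / 24
= $14.41 per unit

$14.41 per unit


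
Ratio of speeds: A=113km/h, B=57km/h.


Ratio = 113:57
GCD = 1
Simplified = 113:57
Time ratio (same distance) = 57:113
Speed ratio = 113:57

113:57


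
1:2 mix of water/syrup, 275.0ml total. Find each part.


Total parts = 1 + 2 = 3
water: 275.0 × 1/3 = 91.7ml
syrup: 275.0 × 2/3 = 183.3ml
= 91.7ml and 183.3ml

91.7ml and 183.3ml


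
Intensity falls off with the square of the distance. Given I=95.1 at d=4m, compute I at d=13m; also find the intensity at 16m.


I₁d₁² = I₂d₂²
I at 13m = 95.1 × (4/13)² = 95.1 × 16/169 = 1521.6/169 ≈ 9.0036
I at 16m = 95.1 × (4/16)² = 95.1 × 16/256 = 1521.6/256 ≈ 5.9438
= 9.0036 and 5.9438

9.0036 and 5.9438


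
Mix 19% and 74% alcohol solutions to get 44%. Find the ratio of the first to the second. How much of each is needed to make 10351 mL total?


Let x parts of 19% mix with y parts of 74%.
19x + 74y = 44(x + y)
19x + 74y = 44x + 44y
x(19 - 44) = y(44 - 74)
x/y = (74 - 44)/(44 - 19) = 30/25
Simplify: 6:5
Total parts = 11; one part = 10351/11 = 941.00 mL
19% solution: 6×941.00 = 5646.00 mL
74% solution: 5×941.00 = 4705.00 mL
= ratio 6:5; 5646.00 mL and 4705.00 mL

ratio 6:5; 5646.00 mL and 4705.00 mL


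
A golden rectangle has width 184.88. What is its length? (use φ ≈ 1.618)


φ = (1 + √5) / 2 ≈ 1.618
Length = width × φ = 184.88 × 1.618 = 299.13584
≈ 299.14

299.14


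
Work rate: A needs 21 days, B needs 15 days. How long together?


Rate of A = 1/21 per day
Rate of B = 1/15 per day
Combined rate = 1/21 + 1/15 = 36/315 ≈ 0.1143 per day
Days = 1 / combined rate = 315/36
= 8.75 days

8.75 days


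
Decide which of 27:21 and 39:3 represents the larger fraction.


27/21 = 1.2857
39/3 = 13.0000
1.2857 < 13.0000, so 27:21 is less
= 39:3

39:3


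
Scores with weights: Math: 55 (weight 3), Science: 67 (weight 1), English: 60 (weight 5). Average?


Numerator = 55×3 + 67×1 + 60×5
= 165 + 67 + 300
= 532
Total weight = 9
Weighted avg = 532/9
= 59.11

59.11


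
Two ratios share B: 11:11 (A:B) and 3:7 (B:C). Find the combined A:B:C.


Match B: multiply A:B by 3 → 33:33
Multiply B:C by 11 → 33:77
Combined: 33:33:77
GCD = 11
= 3:3:7

3:3:7


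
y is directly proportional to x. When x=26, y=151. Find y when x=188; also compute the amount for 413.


Direct proportion: y/x = constant
k = 151/26 ≈ 5.8077
y at x=188: k × 188 = 151 × 188 / 26 = 28388/26 ≈ 1091.85
y at x=413: k × 413 = 151 × 413 / 26 = 62363/26 ≈ 2398.58
= 1091.85 and 2398.58

1091.85 and 2398.58


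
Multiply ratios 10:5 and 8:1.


Compound ratio = (10×8) : (5×1)
= 80:5
GCD = 5
= 16:1

16:1


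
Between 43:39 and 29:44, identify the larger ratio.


43/39 = 1.1026
29/44 = 0.6591
1.1026 > 0.6591, so 43:39 is greater
= 43:39

43:39


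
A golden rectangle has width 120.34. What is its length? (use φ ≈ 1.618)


φ = (1 + √5) / 2 ≈ 1.618
Length = width × φ = 120.34 × 1.618 = 194.71012
≈ 194.71

194.71


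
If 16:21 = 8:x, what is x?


Cross multiply: 16 × x = 21 × 8
16x = 168
x = 168 / 16
= 10.50

10.50


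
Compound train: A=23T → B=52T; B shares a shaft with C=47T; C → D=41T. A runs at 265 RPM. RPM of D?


Stage 1: RPM_B = RPM_A × t_A/t_B = 265 × 23/52 = 6095/52 ≈ 117.21
B and C share a shaft → RPM_C = RPM_B
Stage 2: RPM_D = RPM_C × t_C/t_D = RPM_A × (t_A×t_C)/(t_B×t_D)
Overall ratio = (23×47)/(52×41) = 1081/2132
RPM_D = 265 × 1081/2132 = 286465/2132
≈ 134.36 RPM

134.36 RPM


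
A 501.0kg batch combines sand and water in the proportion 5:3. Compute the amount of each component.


Total parts = 5 + 3 = 8
sand: 501.0 × 5/8 = 313.1kg
water: 501.0 × 3/8 = 187.9kg
= 313.1kg and 187.9kg

313.1kg and 187.9kg


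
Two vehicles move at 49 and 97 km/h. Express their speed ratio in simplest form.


Ratio = 49:97
GCD = 1
Simplified = 49:97
Time ratio (same distance) = 97:49
Speed ratio = 49:97

49:97


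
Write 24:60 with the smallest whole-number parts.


GCD(24, 60) = 12
24/12 : 60/12
= 2:5

2:5


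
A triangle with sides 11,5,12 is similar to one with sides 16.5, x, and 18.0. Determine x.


Scale factor = 16.5/11 = 1.5
Missing side = 5 × 1.5
= 7.5

7.5


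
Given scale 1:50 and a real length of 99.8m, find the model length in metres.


Model size = real / scale
= 99.8 / 50
= 1.9960 m

1.9960 m


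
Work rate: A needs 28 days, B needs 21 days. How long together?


Rate of A = 1/28 per day
Rate of B = 1/21 per day
Combined rate = 1/28 + 1/21 = 49/588 ≈ 0.0833 per day
Days = 1 / combined rate = 588/49
= 12.00 days

12.00 days


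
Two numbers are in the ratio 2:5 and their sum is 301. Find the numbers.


Let A = 2k, B = 5k.
2k + 5k = 301
7k = 301 → k = 301/7 = 43
A = 2×43 = 86, B = 5×43 = 215
= A = 86, B = 215

A = 86, B = 215


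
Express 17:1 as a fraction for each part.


Total parts = 17 + 1 = 18
First part: 17/18 = 17/18
Second part: 1/18 = 1/18
= 17/18 and 1/18

17/18 and 1/18


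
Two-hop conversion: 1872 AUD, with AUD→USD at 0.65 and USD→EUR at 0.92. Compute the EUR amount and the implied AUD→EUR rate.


Step 1: 1872 AUD × 0.65 = 1216.80 USD
Step 2: 1216.80 USD × 0.92 = 1119.46 EUR
Implied rate AUD→EUR = 0.65 × 0.92 = 0.5980
= 1119.46 EUR; implied rate 0.5980 EUR/AUD

1119.46 EUR; implied rate 0.5980 EUR/AUD


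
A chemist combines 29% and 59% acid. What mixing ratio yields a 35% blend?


Let x parts of 29% mix with y parts of 59%.
29x + 59y = 35(x + y)
29x + 59y = 35x + 35y
x(29 - 35) = y(35 - 59)
x/y = (59 - 35)/(35 - 29) = 24/6
Simplify: 4:1
= 4:1

4:1


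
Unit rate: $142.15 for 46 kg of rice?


Unit rate = total / quantity
= 142.15 / 46
= $3.09 per unit

$3.09 per unit


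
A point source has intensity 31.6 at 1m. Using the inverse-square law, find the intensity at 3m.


I₁d₁² = I₂d₂²
I₂ = I₁ × (d₁/d₂)²
= 31.6 × (1/3)²
= 31.6 × 1/9
= 31.6/9
≈ 3.5111

3.5111


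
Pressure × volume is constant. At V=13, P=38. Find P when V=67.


Inverse proportion: x × y = constant
k = 13 × 38 = 494
y₂ = k / 67 = 494 / 67
= 7.37

7.37


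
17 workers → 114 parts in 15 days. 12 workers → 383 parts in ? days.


Days ∝ work / workers, so d₂ = d₁ × (m₁/m₂) × (w₂/w₁)
Workers factor (inverse): 17/12 ≈ 1.4167
Work factor (direct): 383/114 ≈ 3.3596
d₂ = 15 × 17/12 × 383/114 = (15 × 17 × 383) / (12 × 114) = 97665/1368
≈ 71.39 days

71.39 days


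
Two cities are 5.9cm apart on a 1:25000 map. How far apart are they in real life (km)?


Real distance = map distance × scale
= 5.9cm × 25000
= 147500 cm = 1475.0 m
= 1.475 km

1.475 km


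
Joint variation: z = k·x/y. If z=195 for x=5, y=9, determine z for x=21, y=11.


z = k·x/y
Solve for k using the known point: k = z·y/x = 195×9/5 = 1755/5 = 351.0000
Now evaluate at x=21, y=11:
z = k × 21 / 11 = (1755 × 21) / (5 × 11) = 36855/55
≈ 670.0909

670.0909


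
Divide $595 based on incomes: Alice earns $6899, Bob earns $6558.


Total income = 6899 + 6558 = $13457
Alice: $595 × 6899/13457 = $305.04
Bob: $595 × 6558/13457 = $289.96
= Alice: $305.04, Bob: $289.96

Alice: $305.04, Bob: $289.96


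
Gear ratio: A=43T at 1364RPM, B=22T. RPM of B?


Gear ratio = 43:22 = 43:22
RPM_B = RPM_A × (teeth_A / teeth_B)
= 1364 × (43/22)
= 2666.0 RPM

2666.0 RPM


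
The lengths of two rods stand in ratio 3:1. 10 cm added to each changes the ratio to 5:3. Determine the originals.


Let A = 3k, B = 1k.
(3k + 10) / (1k + 10) = 5/3
Cross-multiply: 3(3k + 10) = 5(1k + 10)
9k + 30 = 5k + 50
9k - 5k = 50 - 30
4k = 20
k = 20/4 = 5
A = 3×5 = 15, B = 1×5 = 5
= A = 15, B = 5

A = 15, B = 5


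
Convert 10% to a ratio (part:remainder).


10% means 10 parts out of 100; remainder = 90
Part : remainder = 10:90
GCD = 10
= 1:9

1:9


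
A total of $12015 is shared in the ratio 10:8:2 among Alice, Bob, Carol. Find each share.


Total parts = 10 + 8 + 2 = 20
Alice: 12015 × 10/20 = 6007.50
Bob: 12015 × 8/20 = 4806.00
Carol: 12015 × 2/20 = 1201.50
= Alice: $6007.50, Bob: $4806.00, Carol: $1201.50

Alice: $6007.50, Bob: $4806.00, Carol: $1201.50


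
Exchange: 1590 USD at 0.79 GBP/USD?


Amount × rate = 1590 × 0.79
= 1256.10 GBP

1256.10 GBP


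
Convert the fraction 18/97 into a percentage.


Percentage = (part / whole) × 100
= (18 / 97) × 100
≈ 18.56%

18.56%


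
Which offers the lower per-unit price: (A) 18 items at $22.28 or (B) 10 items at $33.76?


Deal A: $22.28/18 = $1.2378/unit
Deal B: $33.76/10 = $3.3760/unit
A is cheaper per unit
= Deal A

Deal A


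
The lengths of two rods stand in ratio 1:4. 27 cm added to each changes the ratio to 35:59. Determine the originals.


Let A = 1k, B = 4k.
(1k + 27) / (4k + 27) = 35/59
Cross-multiply: 59(1k + 27) = 35(4k + 27)
59k + 1593 = 140k + 945
59k - 140k = 945 - 1593
-81k = -648
k = -648/-81 = 8
A = 1×8 = 8, B = 4×8 = 32
= A = 8, B = 32

A = 8, B = 32


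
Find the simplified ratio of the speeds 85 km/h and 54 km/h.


Ratio = 85:54
GCD = 1
Simplified = 85:54
Time ratio (same distance) = 54:85
Speed ratio = 85:54

85:54


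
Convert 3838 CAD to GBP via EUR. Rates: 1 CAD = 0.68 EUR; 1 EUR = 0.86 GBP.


Step 1: 3838 CAD × 0.68 = 2609.84 EUR
Step 2: 2609.84 EUR × 0.86 = 2244.46 GBP
Implied rate CAD→GBP = 0.68 × 0.86 = 0.5848
= 2244.46 GBP

2244.46 GBP


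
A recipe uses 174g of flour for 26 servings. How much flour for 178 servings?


Direct proportion: y/x = constant
k = 174/26 ≈ 6.6923
y₂ = k × 178 = 174 × 178 / 26 = 30972/26
≈ 1191.23

1191.23


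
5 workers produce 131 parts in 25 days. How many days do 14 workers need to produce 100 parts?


Days ∝ work / workers, so d₂ = d₁ × (m₁/m₂) × (w₂/w₁)
Workers factor (inverse): 5/14 ≈ 0.3571
Work factor (direct): 100/131 ≈ 0.7634
d₂ = 25 × 5/14 × 100/131 = (25 × 5 × 100) / (14 × 131) = 12500/1834
≈ 6.82 days

6.82 days


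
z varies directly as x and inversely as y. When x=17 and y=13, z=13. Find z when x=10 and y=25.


z = k·x/y
Solve for k using the known point: k = z·y/x = 13×13/17 = 169/17 ≈ 9.9412
Now evaluate at x=10, y=25:
z = k × 10 / 25 = (169 × 10) / (17 × 25) = 1690/425
≈ 3.9765

3.9765


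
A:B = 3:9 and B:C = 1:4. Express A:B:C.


Match B: multiply A:B by 1 → 3:9
Multiply B:C by 9 → 9:36
Combined: 3:9:36
GCD = 3
= 1:3:12

1:3:12


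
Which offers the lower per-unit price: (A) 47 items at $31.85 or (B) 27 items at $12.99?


Deal A: $31.85/47 = $0.6777/unit
Deal B: $12.99/27 = $0.4811/unit
B is cheaper per unit
= Deal B

Deal B


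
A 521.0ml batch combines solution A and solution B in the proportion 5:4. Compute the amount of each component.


Total parts = 5 + 4 = 9
solution A: 521.0 × 5/9 = 289.4ml
solution B: 521.0 × 4/9 = 231.6ml
= 289.4ml and 231.6ml

289.4ml and 231.6ml


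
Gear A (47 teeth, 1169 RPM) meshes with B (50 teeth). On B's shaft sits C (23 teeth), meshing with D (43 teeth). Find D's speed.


Stage 1: RPM_B = RPM_A × t_A/t_B = 1169 × 47/50 = 54943/50 = 1098.86
B and C share a shaft → RPM_C = RPM_B
Stage 2: RPM_D = RPM_C × t_C/t_D = RPM_A × (t_A×t_C)/(t_B×t_D)
Overall ratio = (47×23)/(50×43) = 1081/2150
RPM_D = 1169 × 1081/2150 = 1263689/2150
≈ 587.76 RPM

587.76 RPM


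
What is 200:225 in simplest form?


GCD(200, 225) = 25
200/25 : 225/25
= 8:9

8:9


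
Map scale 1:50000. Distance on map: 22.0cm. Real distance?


Real distance = map distance × scale
= 22.0cm × 50000
= 1100000 cm = 11000.0 m
= 11.000 km

11.000 km


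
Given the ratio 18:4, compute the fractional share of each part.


Total parts = 18 + 4 = 22
First part: 18/22 = 9/11
Second part: 4/22 = 2/11
= 9/11 and 2/11

9/11 and 2/11


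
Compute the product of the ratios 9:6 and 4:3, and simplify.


Compound ratio = (9×4) : (6×3)
= 36:18
GCD = 18
= 2:1

2:1


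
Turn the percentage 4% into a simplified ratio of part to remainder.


4% means 4 parts out of 100; remainder = 96
Part : remainder = 4:96
GCD = 4
= 1:24

1:24


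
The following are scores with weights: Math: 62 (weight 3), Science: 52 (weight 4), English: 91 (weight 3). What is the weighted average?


Numerator = 62×3 + 52×4 + 91×3
= 186 + 208 + 273
= 667
Total weight = 10
Weighted avg = 667/10
= 66.70

66.70


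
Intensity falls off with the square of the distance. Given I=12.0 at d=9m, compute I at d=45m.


I₁d₁² = I₂d₂²
I₂ = I₁ × (d₁/d₂)²
= 12.0 × (9/45)²
= 12.0 × 81/2025
= 972/2025
= 0.4800

0.4800


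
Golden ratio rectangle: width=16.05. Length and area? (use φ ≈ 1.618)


φ = (1 + √5) / 2 ≈ 1.618
Length = width × φ = 16.05 × 1.618 = 25.9689
≈ 25.97
Area = width × length = 16.05 × 25.9689 = 416.800845 ≈ 416.80
= Length: 25.97, Area: 416.80

Length: 25.97, Area: 416.80


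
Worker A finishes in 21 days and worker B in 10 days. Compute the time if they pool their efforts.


Rate of A = 1/21 per day
Rate of B = 1/10 per day
Combined rate = 1/21 + 1/10 = 31/210 ≈ 0.1476 per day
Days = 1 / combined rate = 210/31
≈ 6.77 days

6.77 days


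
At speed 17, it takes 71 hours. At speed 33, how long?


Inverse proportion: x × y = constant
k = 17 × 71 = 1207
y₂ = k / 33 = 1207 / 33
= 36.58

36.58


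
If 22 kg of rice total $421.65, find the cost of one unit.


Unit rate = total / quantity
= 421.65 / 22
= $19.17 per unit

$19.17 per unit


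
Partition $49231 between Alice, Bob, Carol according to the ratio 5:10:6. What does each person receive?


Total parts = 5 + 10 + 6 = 21
Alice: 49231 × 5/21 = 11721.67
Bob: 49231 × 10/21 = 23443.33
Carol: 49231 × 6/21 = 14066.00
= Alice: $11721.67, Bob: $23443.33, Carol: $14066.00

Alice: $11721.67, Bob: $23443.33, Carol: $14066.00
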